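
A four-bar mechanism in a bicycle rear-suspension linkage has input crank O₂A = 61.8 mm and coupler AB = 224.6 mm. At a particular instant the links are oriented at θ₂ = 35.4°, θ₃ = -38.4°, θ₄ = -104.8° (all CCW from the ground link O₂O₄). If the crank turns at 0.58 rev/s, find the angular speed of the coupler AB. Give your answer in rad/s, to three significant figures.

ω₂ = 3.644 rad/s (from 0.58 rev/s).
Differentiating the loop-closure r₂e^{iθ₂}+r₃e^{iθ₃}=r₁+r₄e^{iθ₄} gives r₂ω₂e^{iθ₂}+r₃ω₃e^{iθ₃}=r₄ω₄e^{iθ₄}.
Eliminating the other unknown: ω₃ = r₂ω₂ sin(θ₄−θ₂) / [r₃ sin(θ₃−θ₄)].
Numerator sine = -0.64011; denominator sine = +0.91636.
Result = 0.0618·3.644·(-0.64011) / (0.2246·(+0.91636)) = -0.70044 rad/s; magnitude 0.70044 rad/s.

0.700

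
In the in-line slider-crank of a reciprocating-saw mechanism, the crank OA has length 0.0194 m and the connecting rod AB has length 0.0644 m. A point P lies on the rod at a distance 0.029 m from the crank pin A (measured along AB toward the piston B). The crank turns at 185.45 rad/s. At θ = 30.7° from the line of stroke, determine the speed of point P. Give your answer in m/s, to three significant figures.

2.67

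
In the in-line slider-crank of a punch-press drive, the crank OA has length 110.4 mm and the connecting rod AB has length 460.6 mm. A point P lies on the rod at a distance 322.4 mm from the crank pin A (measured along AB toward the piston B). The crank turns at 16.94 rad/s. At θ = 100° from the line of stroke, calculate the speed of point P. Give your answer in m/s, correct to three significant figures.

1.79

ω = 16.94 rad/s.  Crank-pin speed |V_A| = rω = 1.8702 m/s, perpendicular to OA.
Rod angle: sinφ = −(r/L) sinθ ⇒ φ = -13.653°; ω_rod = −rω cosθ/√(L²−r²sin²θ) = +0.72557 rad/s.
V_P = V_A + ω_rod × AP, with AP = 0.3224 m along the rod.
Components: V_Px = −rω sinθ − a·ω_rod·sinφ = -1.7865 m/s;  V_Py = rω cosθ + a·ω_rod·cosφ = -0.09744 m/s.
|V_P| = √(V_Px² + V_Py²) = 1.7892 m/s.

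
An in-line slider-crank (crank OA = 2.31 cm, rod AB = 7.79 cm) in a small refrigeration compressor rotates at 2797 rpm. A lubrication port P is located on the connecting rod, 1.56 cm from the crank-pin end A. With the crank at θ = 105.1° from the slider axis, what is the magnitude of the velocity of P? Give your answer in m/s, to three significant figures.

6.58

ω = 292.9 rad/s.  Crank-pin speed |V_A| = rω = 6.766 m/s, perpendicular to OA.
Rod angle: sinφ = −(r/L) sinθ ⇒ φ = -16.636°; ω_rod = −rω cosθ/√(L²−r²sin²θ) = +23.615 rad/s.
V_P = V_A + ω_rod × AP, with AP = 0.0156 m along the rod.
Components: V_Px = −rω sinθ − a·ω_rod·sinφ = -6.4269 m/s;  V_Py = rω cosθ + a·ω_rod·cosφ = -1.4096 m/s.
|V_P| = √(V_Px² + V_Py²) = 6.5797 m/s.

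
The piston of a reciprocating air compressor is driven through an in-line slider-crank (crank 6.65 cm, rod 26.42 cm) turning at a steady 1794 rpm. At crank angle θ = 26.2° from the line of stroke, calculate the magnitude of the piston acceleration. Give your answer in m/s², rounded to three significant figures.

ω = 2π·1794/60 = 187.9 rad/s
x(θ) = r cosθ + √(L² − r² sin²θ); with ω constant, a = ω²·d²x/dθ².
d²x/dθ² = −r cosθ − r²(cos2θ)/√u − r⁴ sin²2θ/(4u^{3/2}),  u = L² − r² sin²θ = 0.0689396 m².
Substituting r = 0.0665 m, L = 0.2642 m, θ = 26.2°: d²x/dθ² = -0.070114 m.
a = ω²·d²x/dθ² = (187.9)²·(-0.070114) = -2474.6 m/s²;  |a| = 2474.6 m/s².

2470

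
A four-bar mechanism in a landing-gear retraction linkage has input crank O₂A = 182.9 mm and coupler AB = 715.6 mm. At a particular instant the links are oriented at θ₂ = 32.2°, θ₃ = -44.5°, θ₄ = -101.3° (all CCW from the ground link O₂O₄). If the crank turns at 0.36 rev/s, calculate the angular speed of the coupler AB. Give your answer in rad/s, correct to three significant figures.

0.501

ω₂ = 2.262 rad/s (from 0.36 rev/s).
Differentiating the loop-closure r₂e^{iθ₂}+r₃e^{iθ₃}=r₁+r₄e^{iθ₄} gives r₂ω₂e^{iθ₂}+r₃ω₃e^{iθ₃}=r₄ω₄e^{iθ₄}.
Eliminating the other unknown: ω₃ = r₂ω₂ sin(θ₄−θ₂) / [r₃ sin(θ₃−θ₄)].
Numerator sine = -0.72537; denominator sine = +0.83676.
Result = 0.1829·2.262·(-0.72537) / (0.7156·(+0.83676)) = -0.50117 rad/s; magnitude 0.50117 rad/s.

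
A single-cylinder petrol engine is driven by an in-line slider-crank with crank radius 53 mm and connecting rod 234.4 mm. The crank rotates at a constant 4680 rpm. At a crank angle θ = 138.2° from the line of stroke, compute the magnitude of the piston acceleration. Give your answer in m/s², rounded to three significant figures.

9130

ω = 2π·4680/60 = 490.1 rad/s
x(θ) = r cosθ + √(L² − r² sin²θ); with ω constant, a = ω²·d²x/dθ².
d²x/dθ² = −r cosθ − r²(cos2θ)/√u − r⁴ sin²2θ/(4u^{3/2}),  u = L² − r² sin²θ = 0.0536954 m².
Substituting r = 0.053 m, L = 0.2344 m, θ = 138.2°: d²x/dθ² = +0.038002 m.
a = ω²·d²x/dθ² = (490.1)²·(+0.038002) = +9127.7 m/s²;  |a| = 9127.7 m/s².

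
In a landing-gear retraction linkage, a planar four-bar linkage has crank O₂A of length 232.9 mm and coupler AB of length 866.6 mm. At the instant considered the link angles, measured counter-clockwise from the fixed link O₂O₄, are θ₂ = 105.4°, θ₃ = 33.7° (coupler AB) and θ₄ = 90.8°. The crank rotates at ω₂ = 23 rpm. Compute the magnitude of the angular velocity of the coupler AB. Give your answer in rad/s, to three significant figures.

ω₂ = 2.409 rad/s (from 23 rpm).
Differentiating the loop-closure r₂e^{iθ₂}+r₃e^{iθ₃}=r₁+r₄e^{iθ₄} gives r₂ω₂e^{iθ₂}+r₃ω₃e^{iθ₃}=r₄ω₄e^{iθ₄}.
Eliminating the other unknown: ω₃ = r₂ω₂ sin(θ₄−θ₂) / [r₃ sin(θ₃−θ₄)].
Numerator sine = -0.25207; denominator sine = -0.83962.
Result = 0.2329·2.409·(-0.25207) / (0.8666·(-0.83962)) = +0.19433 rad/s; magnitude 0.19433 rad/s.

0.194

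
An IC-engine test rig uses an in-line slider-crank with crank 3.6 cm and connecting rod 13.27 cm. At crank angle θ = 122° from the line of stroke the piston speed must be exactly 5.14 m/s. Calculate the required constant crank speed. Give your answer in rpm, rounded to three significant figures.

1890

For an in-line slider-crank, |v_piston| = rω|sinθ|·[1 + r cosθ/√(L² − r² sin²θ)].
With r = 0.036 m, L = 0.1327 m, θ = 122°: the bracketed kinematic factor |dx/dθ| = 0.02602 m.
ω = v/|dx/dθ| = 5.14/0.02602 = 197.54 rad/s.
N = 60ω/(2π) = 1886.4 rpm.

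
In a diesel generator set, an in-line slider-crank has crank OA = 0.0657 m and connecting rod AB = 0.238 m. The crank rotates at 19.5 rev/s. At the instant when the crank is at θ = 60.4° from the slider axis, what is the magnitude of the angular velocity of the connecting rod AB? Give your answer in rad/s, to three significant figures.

17.2

ω = 122.5 rad/s (converted from 19.5 rev/s).
The rod makes angle φ with the slider axis where L sinφ = r sinθ; differentiating, L cosφ·φ̇ = r ω cosθ.
L cosφ = √(L² − r² sin²θ) = 0.23104 m.
|ω_rod| = r ω |cosθ| / √(L² − r² sin²θ) = 0.0657·122.5·0.49394/0.23104 = 17.209 rad/s.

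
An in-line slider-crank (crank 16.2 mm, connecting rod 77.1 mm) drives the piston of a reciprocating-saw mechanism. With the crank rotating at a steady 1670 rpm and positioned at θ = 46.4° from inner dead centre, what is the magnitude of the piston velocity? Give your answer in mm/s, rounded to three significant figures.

ω = 2π·1670/60 = 174.9 rad/s
For an in-line slider-crank, x = r cosθ + √(L² − r² sin²θ), so v = −rω sinθ·[1 + r cosθ/√(L² − r² sin²θ)].
With r = 0.0162 m, L = 0.0771 m, θ = 46.4°: √(L² − r² sin²θ) = 0.076202 m.
v = −0.0162·174.9·0.72417·[1 + 0.0162·0.68962/0.076202] = -2.3524 m/s.
|v| = 2.3524 m/s = 2352.4 mm/s.

2350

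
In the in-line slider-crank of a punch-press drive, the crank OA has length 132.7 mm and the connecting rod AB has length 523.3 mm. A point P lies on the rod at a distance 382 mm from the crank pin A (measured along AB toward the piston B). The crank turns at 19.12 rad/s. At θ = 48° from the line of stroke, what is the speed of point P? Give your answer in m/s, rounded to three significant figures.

2.17

ω = 19.12 rad/s.  Crank-pin speed |V_A| = rω = 2.5372 m/s, perpendicular to OA.
Rod angle: sinφ = −(r/L) sinθ ⇒ φ = -10.862°; ω_rod = −rω cosθ/√(L²−r²sin²θ) = -3.3035 rad/s.
V_P = V_A + ω_rod × AP, with AP = 0.382 m along the rod.
Components: V_Px = −rω sinθ − a·ω_rod·sinφ = -2.1233 m/s;  V_Py = rω cosθ + a·ω_rod·cosφ = +0.45842 m/s.
|V_P| = √(V_Px² + V_Py²) = 2.1723 m/s.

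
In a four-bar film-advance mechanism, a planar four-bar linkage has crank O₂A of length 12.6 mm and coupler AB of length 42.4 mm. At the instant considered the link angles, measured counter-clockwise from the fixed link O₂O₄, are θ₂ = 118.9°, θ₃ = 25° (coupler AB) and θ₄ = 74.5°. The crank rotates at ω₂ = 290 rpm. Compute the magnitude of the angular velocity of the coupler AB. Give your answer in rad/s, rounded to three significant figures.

8.30

ω₂ = 30.37 rad/s (from 290 rpm).
Differentiating the loop-closure r₂e^{iθ₂}+r₃e^{iθ₃}=r₁+r₄e^{iθ₄} gives r₂ω₂e^{iθ₂}+r₃ω₃e^{iθ₃}=r₄ω₄e^{iθ₄}.
Eliminating the other unknown: ω₃ = r₂ω₂ sin(θ₄−θ₂) / [r₃ sin(θ₃−θ₄)].
Numerator sine = -0.69966; denominator sine = -0.76041.
Result = 0.0126·30.37·(-0.69966) / (0.0424·(-0.76041)) = +8.3038 rad/s; magnitude 8.3038 rad/s.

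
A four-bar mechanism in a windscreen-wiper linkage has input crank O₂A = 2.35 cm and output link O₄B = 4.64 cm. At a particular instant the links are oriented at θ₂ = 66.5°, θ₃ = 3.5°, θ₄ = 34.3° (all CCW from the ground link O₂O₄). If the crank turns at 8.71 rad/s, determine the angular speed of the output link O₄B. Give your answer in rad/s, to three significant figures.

7.68

ω₂ = 8.71 rad/s
Differentiating the loop-closure r₂e^{iθ₂}+r₃e^{iθ₃}=r₁+r₄e^{iθ₄} gives r₂ω₂e^{iθ₂}+r₃ω₃e^{iθ₃}=r₄ω₄e^{iθ₄}.
Eliminating the other unknown: ω₄ = r₂ω₂ sin(θ₂−θ₃) / [r₄ sin(θ₄−θ₃)].
Numerator sine = +0.89101; denominator sine = +0.51204.
Result = 0.0235·8.71·(+0.89101) / (0.0464·(+0.51204)) = +7.6761 rad/s; magnitude 7.6761 rad/s.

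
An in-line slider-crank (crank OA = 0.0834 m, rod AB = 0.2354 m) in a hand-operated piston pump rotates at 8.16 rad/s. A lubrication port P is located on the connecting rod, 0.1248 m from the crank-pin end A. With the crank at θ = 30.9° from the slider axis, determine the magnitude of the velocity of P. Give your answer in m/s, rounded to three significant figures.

0.491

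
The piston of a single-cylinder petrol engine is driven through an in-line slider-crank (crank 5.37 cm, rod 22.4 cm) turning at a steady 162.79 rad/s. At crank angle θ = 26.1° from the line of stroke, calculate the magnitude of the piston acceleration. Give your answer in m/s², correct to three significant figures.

ω = 162.8 rad/s
x(θ) = r cosθ + √(L² − r² sin²θ); with ω constant, a = ω²·d²x/dθ².
d²x/dθ² = −r cosθ − r²(cos2θ)/√u − r⁴ sin²2θ/(4u^{3/2}),  u = L² − r² sin²θ = 0.0496179 m².
Substituting r = 0.0537 m, L = 0.224 m, θ = 26.1°: d²x/dθ² = -0.056276 m.
a = ω²·d²x/dθ² = (162.8)²·(-0.056276) = -1491.3 m/s²;  |a| = 1491.3 m/s².

1490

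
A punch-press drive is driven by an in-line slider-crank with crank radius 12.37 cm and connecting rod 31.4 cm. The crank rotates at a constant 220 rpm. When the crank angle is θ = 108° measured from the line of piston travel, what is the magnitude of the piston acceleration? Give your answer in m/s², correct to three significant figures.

ω = 2π·220/60 = 23.04 rad/s
x(θ) = r cosθ + √(L² − r² sin²θ); with ω constant, a = ω²·d²x/dθ².
d²x/dθ² = −r cosθ − r²(cos2θ)/√u − r⁴ sin²2θ/(4u^{3/2}),  u = L² − r² sin²θ = 0.0847555 m².
Substituting r = 0.1237 m, L = 0.314 m, θ = 108°: d²x/dθ² = +0.079928 m.
a = ω²·d²x/dθ² = (23.04)²·(+0.079928) = +42.423 m/s²;  |a| = 42.423 m/s².

42.4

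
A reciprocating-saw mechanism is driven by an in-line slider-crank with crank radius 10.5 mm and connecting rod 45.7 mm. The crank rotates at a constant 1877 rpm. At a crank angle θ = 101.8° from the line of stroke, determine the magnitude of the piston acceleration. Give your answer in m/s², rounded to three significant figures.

170

ω = 2π·1877/60 = 196.6 rad/s
x(θ) = r cosθ + √(L² − r² sin²θ); with ω constant, a = ω²·d²x/dθ².
d²x/dθ² = −r cosθ − r²(cos2θ)/√u − r⁴ sin²2θ/(4u^{3/2}),  u = L² − r² sin²θ = 0.00198285 m².
Substituting r = 0.0105 m, L = 0.0457 m, θ = 101.8°: d²x/dθ² = +0.0044105 m.
a = ω²·d²x/dθ² = (196.6)²·(+0.0044105) = +170.4 m/s²;  |a| = 170.4 m/s².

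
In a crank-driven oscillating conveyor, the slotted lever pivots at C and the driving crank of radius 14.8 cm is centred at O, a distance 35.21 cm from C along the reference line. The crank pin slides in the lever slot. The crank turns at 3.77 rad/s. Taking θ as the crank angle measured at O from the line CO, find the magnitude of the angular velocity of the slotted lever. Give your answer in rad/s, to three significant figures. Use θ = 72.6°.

ω = 3.77 rad/s
Crank pin A relative to C: A = (d + r cosθ, r sinθ); lever angle φ = atan2(r sinθ, d + r cosθ).
Differentiating tanφ: φ̇ = rω(d cosθ + r)/(d² + r² + 2dr cosθ).
d² + r² + 2dr cosθ = |CA|² = 0.177045 m²;  d cosθ + r = +0.25329 m.
|ω_lever| = |0.148·3.77·+0.25329| / 0.177045 = 0.79825 rad/s.

0.798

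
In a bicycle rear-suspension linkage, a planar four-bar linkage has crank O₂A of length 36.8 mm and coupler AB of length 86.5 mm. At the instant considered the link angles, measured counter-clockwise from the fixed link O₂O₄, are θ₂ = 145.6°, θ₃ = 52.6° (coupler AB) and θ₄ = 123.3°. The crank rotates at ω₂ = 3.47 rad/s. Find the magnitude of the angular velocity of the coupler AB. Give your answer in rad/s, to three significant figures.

0.594

ω₂ = 3.47 rad/s
Differentiating the loop-closure r₂e^{iθ₂}+r₃e^{iθ₃}=r₁+r₄e^{iθ₄} gives r₂ω₂e^{iθ₂}+r₃ω₃e^{iθ₃}=r₄ω₄e^{iθ₄}.
Eliminating the other unknown: ω₃ = r₂ω₂ sin(θ₄−θ₂) / [r₃ sin(θ₃−θ₄)].
Numerator sine = -0.37946; denominator sine = -0.94380.
Result = 0.0368·3.47·(-0.37946) / (0.0865·(-0.94380)) = +0.59353 rad/s; magnitude 0.59353 rad/s.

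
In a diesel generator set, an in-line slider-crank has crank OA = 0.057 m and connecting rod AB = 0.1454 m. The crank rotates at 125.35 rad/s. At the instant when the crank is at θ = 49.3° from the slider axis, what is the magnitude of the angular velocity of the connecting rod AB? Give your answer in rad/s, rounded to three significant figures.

ω = 125.3 rad/s
The rod makes angle φ with the slider axis where L sinφ = r sinθ; differentiating, L cosφ·φ̇ = r ω cosθ.
L cosφ = √(L² − r² sin²θ) = 0.13883 m.
|ω_rod| = r ω |cosθ| / √(L² − r² sin²θ) = 0.057·125.3·0.65210/0.13883 = 33.561 rad/s.

33.6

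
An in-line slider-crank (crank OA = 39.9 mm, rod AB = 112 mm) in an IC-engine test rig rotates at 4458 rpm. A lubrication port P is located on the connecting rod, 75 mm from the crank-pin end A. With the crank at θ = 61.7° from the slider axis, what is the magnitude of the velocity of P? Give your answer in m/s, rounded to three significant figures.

ω = 466.8 rad/s.  Crank-pin speed |V_A| = rω = 18.627 m/s, perpendicular to OA.
Rod angle: sinφ = −(r/L) sinθ ⇒ φ = -18.281°; ω_rod = −rω cosθ/√(L²−r²sin²θ) = -83.037 rad/s.
V_P = V_A + ω_rod × AP, with AP = 0.075 m along the rod.
Components: V_Px = −rω sinθ − a·ω_rod·sinφ = -18.354 m/s;  V_Py = rω cosθ + a·ω_rod·cosφ = +2.9173 m/s.
|V_P| = √(V_Px² + V_Py²) = 18.584 m/s.

18.6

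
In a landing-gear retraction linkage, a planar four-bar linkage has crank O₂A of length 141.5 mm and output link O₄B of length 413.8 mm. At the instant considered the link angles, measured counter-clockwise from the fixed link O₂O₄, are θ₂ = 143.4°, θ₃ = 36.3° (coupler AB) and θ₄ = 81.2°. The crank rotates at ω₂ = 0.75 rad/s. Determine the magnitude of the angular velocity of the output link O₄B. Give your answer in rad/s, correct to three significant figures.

ω₂ = 0.75 rad/s
Differentiating the loop-closure r₂e^{iθ₂}+r₃e^{iθ₃}=r₁+r₄e^{iθ₄} gives r₂ω₂e^{iθ₂}+r₃ω₃e^{iθ₃}=r₄ω₄e^{iθ₄}.
Eliminating the other unknown: ω₄ = r₂ω₂ sin(θ₂−θ₃) / [r₄ sin(θ₄−θ₃)].
Numerator sine = +0.95579; denominator sine = +0.70587.
Result = 0.1415·0.75·(+0.95579) / (0.4138·(+0.70587)) = +0.34727 rad/s; magnitude 0.34727 rad/s.

0.347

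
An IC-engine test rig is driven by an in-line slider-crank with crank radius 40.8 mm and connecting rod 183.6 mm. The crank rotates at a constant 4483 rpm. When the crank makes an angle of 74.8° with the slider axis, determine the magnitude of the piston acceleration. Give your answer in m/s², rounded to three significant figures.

ω = 2π·4483/60 = 469.5 rad/s
x(θ) = r cosθ + √(L² − r² sin²θ); with ω constant, a = ω²·d²x/dθ².
d²x/dθ² = −r cosθ − r²(cos2θ)/√u − r⁴ sin²2θ/(4u^{3/2}),  u = L² − r² sin²θ = 0.0321588 m².
Substituting r = 0.0408 m, L = 0.1836 m, θ = 74.8°: d²x/dθ² = -0.0027217 m.
a = ω²·d²x/dθ² = (469.5)²·(-0.0027217) = -599.84 m/s²;  |a| = 599.84 m/s².

600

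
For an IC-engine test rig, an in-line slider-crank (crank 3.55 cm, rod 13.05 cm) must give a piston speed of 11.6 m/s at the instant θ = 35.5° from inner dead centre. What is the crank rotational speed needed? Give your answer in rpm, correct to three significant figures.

4390

For an in-line slider-crank, |v_piston| = rω|sinθ|·[1 + r cosθ/√(L² − r² sin²θ)].
With r = 0.0355 m, L = 0.1305 m, θ = 35.5°: the bracketed kinematic factor |dx/dθ| = 0.025238 m.
ω = v/|dx/dθ| = 11.6/0.025238 = 459.62 rad/s.
N = 60ω/(2π) = 4389 rpm.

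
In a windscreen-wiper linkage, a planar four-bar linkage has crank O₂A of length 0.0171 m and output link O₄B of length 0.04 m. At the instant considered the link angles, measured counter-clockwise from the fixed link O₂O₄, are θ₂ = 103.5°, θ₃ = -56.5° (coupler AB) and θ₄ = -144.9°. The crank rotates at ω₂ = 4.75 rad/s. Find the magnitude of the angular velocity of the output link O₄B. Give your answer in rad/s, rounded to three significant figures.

ω₂ = 4.75 rad/s
Differentiating the loop-closure r₂e^{iθ₂}+r₃e^{iθ₃}=r₁+r₄e^{iθ₄} gives r₂ω₂e^{iθ₂}+r₃ω₃e^{iθ₃}=r₄ω₄e^{iθ₄}.
Eliminating the other unknown: ω₄ = r₂ω₂ sin(θ₂−θ₃) / [r₄ sin(θ₄−θ₃)].
Numerator sine = +0.34202; denominator sine = -0.99961.
Result = 0.0171·4.75·(+0.34202) / (0.04·(-0.99961)) = -0.69479 rad/s; magnitude 0.69479 rad/s.

0.695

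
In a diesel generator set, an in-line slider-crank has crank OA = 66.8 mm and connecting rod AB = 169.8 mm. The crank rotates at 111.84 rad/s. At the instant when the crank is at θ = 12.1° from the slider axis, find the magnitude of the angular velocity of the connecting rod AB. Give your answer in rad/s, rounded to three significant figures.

43.2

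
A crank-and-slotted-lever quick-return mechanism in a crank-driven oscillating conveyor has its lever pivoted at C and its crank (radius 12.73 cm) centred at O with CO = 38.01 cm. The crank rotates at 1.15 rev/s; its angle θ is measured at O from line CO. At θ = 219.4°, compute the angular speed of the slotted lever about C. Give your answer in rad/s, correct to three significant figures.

1.78

ω = 7.226 rad/s (from 1.15 rev/s).
Crank pin A relative to C: A = (d + r cosθ, r sinθ); lever angle φ = atan2(r sinθ, d + r cosθ).
Differentiating tanφ: φ̇ = rω(d cosθ + r)/(d² + r² + 2dr cosθ).
d² + r² + 2dr cosθ = |CA|² = 0.0859012 m²;  d cosθ + r = -0.16642 m.
|ω_lever| = |0.1273·7.226·-0.16642| / 0.0859012 = 1.782 rad/s.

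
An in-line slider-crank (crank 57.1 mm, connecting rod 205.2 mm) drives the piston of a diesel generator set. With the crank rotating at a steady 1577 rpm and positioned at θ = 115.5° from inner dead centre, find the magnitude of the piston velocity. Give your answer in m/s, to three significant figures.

7.46

ω = 2π·1577/60 = 165.1 rad/s
For an in-line slider-crank, x = r cosθ + √(L² − r² sin²θ), so v = −rω sinθ·[1 + r cosθ/√(L² − r² sin²θ)].
With r = 0.0571 m, L = 0.2052 m, θ = 115.5°: √(L² − r² sin²θ) = 0.19862 m.
v = −0.0571·165.1·0.90259·[1 + 0.0571·-0.43051/0.19862] = -7.4577 m/s.
|v| = 7.4577 m/s.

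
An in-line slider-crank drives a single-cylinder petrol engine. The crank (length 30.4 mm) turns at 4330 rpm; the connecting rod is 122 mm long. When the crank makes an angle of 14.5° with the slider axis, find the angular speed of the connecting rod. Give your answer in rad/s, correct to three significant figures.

110

ω = 453.4 rad/s (converted from 4330 rpm).
The rod makes angle φ with the slider axis where L sinφ = r sinθ; differentiating, L cosφ·φ̇ = r ω cosθ.
L cosφ = √(L² − r² sin²θ) = 0.12176 m.
|ω_rod| = r ω |cosθ| / √(L² − r² sin²θ) = 0.0304·453.4·0.96815/0.12176 = 109.6 rad/s.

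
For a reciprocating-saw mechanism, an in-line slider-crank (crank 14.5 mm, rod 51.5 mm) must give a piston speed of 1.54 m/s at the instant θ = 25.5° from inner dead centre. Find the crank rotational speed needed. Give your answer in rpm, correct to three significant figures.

1880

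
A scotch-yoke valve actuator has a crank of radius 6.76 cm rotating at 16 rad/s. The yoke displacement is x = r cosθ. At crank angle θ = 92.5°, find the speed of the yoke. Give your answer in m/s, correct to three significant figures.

1.08

ω = 16 rad/s
x = r cosθ ⇒ ẋ = −rω sinθ.
|v| = rω|sinθ| = 0.0676·16·|sin 92.5°| = 1.0806 m/s.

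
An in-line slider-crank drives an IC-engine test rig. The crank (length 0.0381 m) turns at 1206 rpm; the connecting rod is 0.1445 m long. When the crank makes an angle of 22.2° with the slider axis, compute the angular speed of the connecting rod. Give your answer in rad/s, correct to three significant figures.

31.0

ω = 126.3 rad/s (converted from 1206 rpm).
The rod makes angle φ with the slider axis where L sinφ = r sinθ; differentiating, L cosφ·φ̇ = r ω cosθ.
L cosφ = √(L² − r² sin²θ) = 0.14378 m.
|ω_rod| = r ω |cosθ| / √(L² − r² sin²θ) = 0.0381·126.3·0.92587/0.14378 = 30.985 rad/s.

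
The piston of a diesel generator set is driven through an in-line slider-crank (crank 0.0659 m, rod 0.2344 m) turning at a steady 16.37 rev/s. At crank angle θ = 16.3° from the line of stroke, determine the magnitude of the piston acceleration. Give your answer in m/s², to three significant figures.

836

ω = 2π·16.4 = 102.9 rad/s
x(θ) = r cosθ + √(L² − r² sin²θ); with ω constant, a = ω²·d²x/dθ².
d²x/dθ² = −r cosθ − r²(cos2θ)/√u − r⁴ sin²2θ/(4u^{3/2}),  u = L² − r² sin²θ = 0.0546013 m².
Substituting r = 0.0659 m, L = 0.2344 m, θ = 16.3°: d²x/dθ² = -0.079016 m.
a = ω²·d²x/dθ² = (102.9)²·(-0.079016) = -835.93 m/s²;  |a| = 835.93 m/s².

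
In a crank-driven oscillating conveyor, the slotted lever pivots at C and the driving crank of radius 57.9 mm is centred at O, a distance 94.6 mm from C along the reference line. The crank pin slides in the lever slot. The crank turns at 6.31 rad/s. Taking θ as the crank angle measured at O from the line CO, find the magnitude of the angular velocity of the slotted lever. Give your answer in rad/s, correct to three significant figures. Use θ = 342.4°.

2.38

ω = 6.31 rad/s
Crank pin A relative to C: A = (d + r cosθ, r sinθ); lever angle φ = atan2(r sinθ, d + r cosθ).
Differentiating tanφ: φ̇ = rω(d cosθ + r)/(d² + r² + 2dr cosθ).
d² + r² + 2dr cosθ = |CA|² = 0.0227435 m²;  d cosθ + r = +0.14807 m.
|ω_lever| = |0.0579·6.31·+0.14807| / 0.0227435 = 2.3786 rad/s.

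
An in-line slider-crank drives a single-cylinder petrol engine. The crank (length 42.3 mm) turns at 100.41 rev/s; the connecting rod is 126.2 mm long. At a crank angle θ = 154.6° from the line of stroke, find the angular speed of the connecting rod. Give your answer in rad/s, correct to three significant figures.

193

ω = 630.9 rad/s (converted from 100.41 rev/s).
The rod makes angle φ with the slider axis where L sinφ = r sinθ; differentiating, L cosφ·φ̇ = r ω cosθ.
L cosφ = √(L² − r² sin²θ) = 0.12489 m.
|ω_rod| = r ω |cosθ| / √(L² − r² sin²θ) = 0.0423·630.9·0.90334/0.12489 = 193.03 rad/s.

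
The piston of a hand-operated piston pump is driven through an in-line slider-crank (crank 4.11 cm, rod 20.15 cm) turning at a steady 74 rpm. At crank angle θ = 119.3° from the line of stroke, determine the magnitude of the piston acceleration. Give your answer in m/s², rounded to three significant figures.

1.47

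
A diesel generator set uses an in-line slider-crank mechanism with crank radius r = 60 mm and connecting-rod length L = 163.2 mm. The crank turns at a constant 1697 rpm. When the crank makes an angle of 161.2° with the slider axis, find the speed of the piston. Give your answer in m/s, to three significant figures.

2.23

ω = 2π·1697/60 = 177.7 rad/s
For an in-line slider-crank, x = r cosθ + √(L² − r² sin²θ), so v = −rω sinθ·[1 + r cosθ/√(L² − r² sin²θ)].
With r = 0.06 m, L = 0.1632 m, θ = 161.2°: √(L² − r² sin²θ) = 0.16205 m.
v = −0.06·177.7·0.32227·[1 + 0.06·-0.94665/0.16205] = -2.2318 m/s.
|v| = 2.2318 m/s.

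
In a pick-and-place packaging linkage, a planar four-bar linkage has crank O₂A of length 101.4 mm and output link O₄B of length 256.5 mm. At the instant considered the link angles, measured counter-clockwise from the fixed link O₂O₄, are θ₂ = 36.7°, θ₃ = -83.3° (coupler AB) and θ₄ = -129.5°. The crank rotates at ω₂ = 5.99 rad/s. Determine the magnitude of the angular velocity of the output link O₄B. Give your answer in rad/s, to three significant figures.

2.84

ω₂ = 5.99 rad/s
Differentiating the loop-closure r₂e^{iθ₂}+r₃e^{iθ₃}=r₁+r₄e^{iθ₄} gives r₂ω₂e^{iθ₂}+r₃ω₃e^{iθ₃}=r₄ω₄e^{iθ₄}.
Eliminating the other unknown: ω₄ = r₂ω₂ sin(θ₂−θ₃) / [r₄ sin(θ₄−θ₃)].
Numerator sine = +0.86603; denominator sine = -0.72176.
Result = 0.1014·5.99·(+0.86603) / (0.2565·(-0.72176)) = -2.8413 rad/s; magnitude 2.8413 rad/s.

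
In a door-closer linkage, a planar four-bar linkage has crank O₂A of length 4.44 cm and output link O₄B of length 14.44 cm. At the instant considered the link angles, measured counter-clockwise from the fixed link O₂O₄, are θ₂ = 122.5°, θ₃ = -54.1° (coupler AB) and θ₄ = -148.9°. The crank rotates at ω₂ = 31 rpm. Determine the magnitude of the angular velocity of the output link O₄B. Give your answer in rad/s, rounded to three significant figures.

ω₂ = 3.246 rad/s (from 31 rpm).
Differentiating the loop-closure r₂e^{iθ₂}+r₃e^{iθ₃}=r₁+r₄e^{iθ₄} gives r₂ω₂e^{iθ₂}+r₃ω₃e^{iθ₃}=r₄ω₄e^{iθ₄}.
Eliminating the other unknown: ω₄ = r₂ω₂ sin(θ₂−θ₃) / [r₄ sin(θ₄−θ₃)].
Numerator sine = +0.05931; denominator sine = -0.99649.
Result = 0.0444·3.246·(+0.05931) / (0.1444·(-0.99649)) = -0.059406 rad/s; magnitude 0.059406 rad/s.

0.0594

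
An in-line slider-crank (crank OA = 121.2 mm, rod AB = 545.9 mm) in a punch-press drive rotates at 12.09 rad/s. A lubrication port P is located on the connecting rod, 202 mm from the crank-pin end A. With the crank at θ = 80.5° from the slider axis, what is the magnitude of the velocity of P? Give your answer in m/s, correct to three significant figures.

1.47

ω = 12.09 rad/s.  Crank-pin speed |V_A| = rω = 1.4653 m/s, perpendicular to OA.
Rod angle: sinφ = −(r/L) sinθ ⇒ φ = -12.649°; ω_rod = −rω cosθ/√(L²−r²sin²θ) = -0.45404 rad/s.
V_P = V_A + ω_rod × AP, with AP = 0.202 m along the rod.
Components: V_Px = −rω sinθ − a·ω_rod·sinφ = -1.4653 m/s;  V_Py = rω cosθ + a·ω_rod·cosφ = +0.15236 m/s.
|V_P| = √(V_Px² + V_Py²) = 1.4732 m/s.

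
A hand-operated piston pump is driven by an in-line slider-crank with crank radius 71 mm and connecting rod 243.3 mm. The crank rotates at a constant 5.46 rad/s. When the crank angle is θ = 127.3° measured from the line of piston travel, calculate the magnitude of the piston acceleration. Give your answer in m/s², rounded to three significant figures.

ω = 5.46 rad/s
x(θ) = r cosθ + √(L² − r² sin²θ); with ω constant, a = ω²·d²x/dθ².
d²x/dθ² = −r cosθ − r²(cos2θ)/√u − r⁴ sin²2θ/(4u^{3/2}),  u = L² − r² sin²θ = 0.0560051 m².
Substituting r = 0.071 m, L = 0.2433 m, θ = 127.3°: d²x/dθ² = +0.048236 m.
a = ω²·d²x/dθ² = (5.46)²·(+0.048236) = +1.438 m/s²;  |a| = 1.438 m/s².

1.44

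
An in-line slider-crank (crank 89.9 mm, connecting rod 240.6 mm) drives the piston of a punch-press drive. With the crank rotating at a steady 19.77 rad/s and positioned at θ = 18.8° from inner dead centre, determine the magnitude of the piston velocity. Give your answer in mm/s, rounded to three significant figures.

777

ω = 19.77 rad/s
For an in-line slider-crank, x = r cosθ + √(L² − r² sin²θ), so v = −rω sinθ·[1 + r cosθ/√(L² − r² sin²θ)].
With r = 0.0899 m, L = 0.2406 m, θ = 18.8°: √(L² − r² sin²θ) = 0.23885 m.
v = −0.0899·19.77·0.32227·[1 + 0.0899·0.94665/0.23885] = -0.77685 m/s.
|v| = 0.77685 m/s = 776.85 mm/s.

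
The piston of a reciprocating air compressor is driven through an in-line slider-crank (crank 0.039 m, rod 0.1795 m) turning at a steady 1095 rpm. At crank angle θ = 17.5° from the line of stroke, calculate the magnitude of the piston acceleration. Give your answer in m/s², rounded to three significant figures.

581

ω = 2π·1095/60 = 114.7 rad/s
x(θ) = r cosθ + √(L² − r² sin²θ); with ω constant, a = ω²·d²x/dθ².
d²x/dθ² = −r cosθ − r²(cos2θ)/√u − r⁴ sin²2θ/(4u^{3/2}),  u = L² − r² sin²θ = 0.0320827 m².
Substituting r = 0.039 m, L = 0.1795 m, θ = 17.5°: d²x/dθ² = -0.044184 m.
a = ω²·d²x/dθ² = (114.7)²·(-0.044184) = -580.97 m/s²;  |a| = 580.97 m/s².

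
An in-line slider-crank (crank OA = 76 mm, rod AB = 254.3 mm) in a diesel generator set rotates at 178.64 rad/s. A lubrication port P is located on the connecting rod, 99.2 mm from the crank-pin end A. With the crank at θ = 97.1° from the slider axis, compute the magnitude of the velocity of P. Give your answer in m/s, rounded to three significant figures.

13.3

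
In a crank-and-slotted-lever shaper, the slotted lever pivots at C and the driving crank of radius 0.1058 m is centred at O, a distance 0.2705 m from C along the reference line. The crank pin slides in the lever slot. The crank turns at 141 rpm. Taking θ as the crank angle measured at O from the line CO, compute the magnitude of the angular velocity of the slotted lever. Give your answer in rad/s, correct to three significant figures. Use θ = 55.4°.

ω = 14.77 rad/s (from 141 rpm).
Crank pin A relative to C: A = (d + r cosθ, r sinθ); lever angle φ = atan2(r sinθ, d + r cosθ).
Differentiating tanφ: φ̇ = rω(d cosθ + r)/(d² + r² + 2dr cosθ).
d² + r² + 2dr cosθ = |CA|² = 0.116866 m²;  d cosθ + r = +0.2594 m.
|ω_lever| = |0.1058·14.77·+0.2594| / 0.116866 = 3.4675 rad/s.

3.47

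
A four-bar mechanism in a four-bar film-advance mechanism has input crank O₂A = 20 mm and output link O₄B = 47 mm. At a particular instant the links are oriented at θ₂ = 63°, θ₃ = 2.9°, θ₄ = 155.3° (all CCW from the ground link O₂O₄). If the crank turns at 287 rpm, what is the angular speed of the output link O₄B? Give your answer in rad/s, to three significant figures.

23.9

ω₂ = 30.05 rad/s (from 287 rpm).
Differentiating the loop-closure r₂e^{iθ₂}+r₃e^{iθ₃}=r₁+r₄e^{iθ₄} gives r₂ω₂e^{iθ₂}+r₃ω₃e^{iθ₃}=r₄ω₄e^{iθ₄}.
Eliminating the other unknown: ω₄ = r₂ω₂ sin(θ₂−θ₃) / [r₄ sin(θ₄−θ₃)].
Numerator sine = +0.86690; denominator sine = +0.46330.
Result = 0.02·30.05·(+0.86690) / (0.047·(+0.46330)) = +23.93 rad/s; magnitude 23.93 rad/s.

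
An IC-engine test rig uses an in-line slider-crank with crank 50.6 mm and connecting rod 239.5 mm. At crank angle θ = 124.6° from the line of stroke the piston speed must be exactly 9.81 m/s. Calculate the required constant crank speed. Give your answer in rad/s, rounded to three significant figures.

268

For an in-line slider-crank, |v_piston| = rω|sinθ|·[1 + r cosθ/√(L² − r² sin²θ)].
With r = 0.0506 m, L = 0.2395 m, θ = 124.6°: the bracketed kinematic factor |dx/dθ| = 0.036577 m.
ω = v/|dx/dθ| = 9.81/0.036577 = 268.2 rad/s.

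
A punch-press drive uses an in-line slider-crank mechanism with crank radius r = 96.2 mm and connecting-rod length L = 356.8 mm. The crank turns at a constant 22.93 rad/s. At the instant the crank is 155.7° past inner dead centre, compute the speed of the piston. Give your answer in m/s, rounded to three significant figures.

0.683

ω = 22.93 rad/s
For an in-line slider-crank, x = r cosθ + √(L² − r² sin²θ), so v = −rω sinθ·[1 + r cosθ/√(L² − r² sin²θ)].
With r = 0.0962 m, L = 0.3568 m, θ = 155.7°: √(L² − r² sin²θ) = 0.3546 m.
v = −0.0962·22.93·0.41151·[1 + 0.0962·-0.91140/0.3546] = -0.6833 m/s.
|v| = 0.6833 m/s.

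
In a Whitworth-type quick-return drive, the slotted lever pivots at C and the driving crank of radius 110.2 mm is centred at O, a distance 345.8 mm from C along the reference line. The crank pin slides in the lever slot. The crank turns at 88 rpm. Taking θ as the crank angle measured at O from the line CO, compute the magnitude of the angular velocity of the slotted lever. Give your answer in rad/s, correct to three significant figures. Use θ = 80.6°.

1.17

ω = 9.215 rad/s (from 88 rpm).
Crank pin A relative to C: A = (d + r cosθ, r sinθ); lever angle φ = atan2(r sinθ, d + r cosθ).
Differentiating tanφ: φ̇ = rω(d cosθ + r)/(d² + r² + 2dr cosθ).
d² + r² + 2dr cosθ = |CA|² = 0.144169 m²;  d cosθ + r = +0.16668 m.
|ω_lever| = |0.1102·9.215·+0.16668| / 0.144169 = 1.1741 rad/s.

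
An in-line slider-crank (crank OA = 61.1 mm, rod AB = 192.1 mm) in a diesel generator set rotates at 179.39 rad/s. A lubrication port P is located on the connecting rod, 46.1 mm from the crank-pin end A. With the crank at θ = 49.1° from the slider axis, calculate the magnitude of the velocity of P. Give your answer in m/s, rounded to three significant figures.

10.3

ω = 179.4 rad/s.  Crank-pin speed |V_A| = rω = 10.961 m/s, perpendicular to OA.
Rod angle: sinφ = −(r/L) sinθ ⇒ φ = -13.911°; ω_rod = −rω cosθ/√(L²−r²sin²θ) = -38.487 rad/s.
V_P = V_A + ω_rod × AP, with AP = 0.0461 m along the rod.
Components: V_Px = −rω sinθ − a·ω_rod·sinφ = -8.7112 m/s;  V_Py = rω cosθ + a·ω_rod·cosφ = +5.4542 m/s.
|V_P| = √(V_Px² + V_Py²) = 10.278 m/s.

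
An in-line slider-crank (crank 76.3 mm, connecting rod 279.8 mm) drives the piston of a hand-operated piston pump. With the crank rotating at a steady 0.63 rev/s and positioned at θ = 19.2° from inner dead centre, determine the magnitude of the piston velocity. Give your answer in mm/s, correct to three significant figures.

125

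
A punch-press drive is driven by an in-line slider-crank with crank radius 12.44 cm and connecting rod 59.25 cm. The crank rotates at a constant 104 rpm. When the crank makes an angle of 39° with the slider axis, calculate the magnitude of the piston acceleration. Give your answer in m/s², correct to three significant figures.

12.2

ω = 2π·104/60 = 10.89 rad/s
x(θ) = r cosθ + √(L² − r² sin²θ); with ω constant, a = ω²·d²x/dθ².
d²x/dθ² = −r cosθ − r²(cos2θ)/√u − r⁴ sin²2θ/(4u^{3/2}),  u = L² − r² sin²θ = 0.344927 m².
Substituting r = 0.1244 m, L = 0.5925 m, θ = 39°: d²x/dθ² = -0.10244 m.
a = ω²·d²x/dθ² = (10.89)²·(-0.10244) = -12.15 m/s²;  |a| = 12.15 m/s².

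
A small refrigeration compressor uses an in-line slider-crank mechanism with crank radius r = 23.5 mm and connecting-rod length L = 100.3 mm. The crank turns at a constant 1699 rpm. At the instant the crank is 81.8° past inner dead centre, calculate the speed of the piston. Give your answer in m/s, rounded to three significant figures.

4.28

ω = 2π·1699/60 = 177.9 rad/s
For an in-line slider-crank, x = r cosθ + √(L² − r² sin²θ), so v = −rω sinθ·[1 + r cosθ/√(L² − r² sin²θ)].
With r = 0.0235 m, L = 0.1003 m, θ = 81.8°: √(L² − r² sin²θ) = 0.097566 m.
v = −0.0235·177.9·0.98978·[1 + 0.0235·0.14263/0.097566] = -4.2805 m/s.
|v| = 4.2805 m/s.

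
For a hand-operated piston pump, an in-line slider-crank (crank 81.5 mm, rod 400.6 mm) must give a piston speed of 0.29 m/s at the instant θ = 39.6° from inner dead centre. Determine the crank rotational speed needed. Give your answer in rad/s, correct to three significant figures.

4.82

For an in-line slider-crank, |v_piston| = rω|sinθ|·[1 + r cosθ/√(L² − r² sin²θ)].
With r = 0.0815 m, L = 0.4006 m, θ = 39.6°: the bracketed kinematic factor |dx/dθ| = 0.060163 m.
ω = v/|dx/dθ| = 0.29/0.060163 = 4.8202 rad/s.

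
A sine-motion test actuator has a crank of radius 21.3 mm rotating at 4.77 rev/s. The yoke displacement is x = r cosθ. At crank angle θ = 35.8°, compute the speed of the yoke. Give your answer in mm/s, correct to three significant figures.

ω = 29.97 rad/s (from 4.77 rev/s).
x = r cosθ ⇒ ẋ = −rω sinθ.
|v| = rω|sinθ| = 0.0213·29.97·|sin 35.8°| = 0.37342 m/s = 373.42 mm/s.

373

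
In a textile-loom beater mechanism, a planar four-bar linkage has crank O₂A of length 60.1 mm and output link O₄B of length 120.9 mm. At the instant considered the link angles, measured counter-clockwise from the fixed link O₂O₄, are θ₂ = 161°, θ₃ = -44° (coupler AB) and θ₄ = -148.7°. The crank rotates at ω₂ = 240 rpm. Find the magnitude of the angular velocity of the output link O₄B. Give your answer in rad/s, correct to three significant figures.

5.46

ω₂ = 25.13 rad/s (from 240 rpm).
Differentiating the loop-closure r₂e^{iθ₂}+r₃e^{iθ₃}=r₁+r₄e^{iθ₄} gives r₂ω₂e^{iθ₂}+r₃ω₃e^{iθ₃}=r₄ω₄e^{iθ₄}.
Eliminating the other unknown: ω₄ = r₂ω₂ sin(θ₂−θ₃) / [r₄ sin(θ₄−θ₃)].
Numerator sine = -0.42262; denominator sine = -0.96727.
Result = 0.0601·25.13·(-0.42262) / (0.1209·(-0.96727)) = +5.4587 rad/s; magnitude 5.4587 rad/s.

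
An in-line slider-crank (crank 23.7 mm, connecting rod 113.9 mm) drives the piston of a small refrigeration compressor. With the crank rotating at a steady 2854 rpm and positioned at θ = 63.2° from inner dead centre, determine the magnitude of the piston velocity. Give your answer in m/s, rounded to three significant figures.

6.93

ω = 2π·2854/60 = 298.9 rad/s
For an in-line slider-crank, x = r cosθ + √(L² − r² sin²θ), so v = −rω sinθ·[1 + r cosθ/√(L² − r² sin²θ)].
With r = 0.0237 m, L = 0.1139 m, θ = 63.2°: √(L² − r² sin²θ) = 0.11192 m.
v = −0.0237·298.9·0.89259·[1 + 0.0237·0.45088/0.11192] = -6.926 m/s.
|v| = 6.926 m/s.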